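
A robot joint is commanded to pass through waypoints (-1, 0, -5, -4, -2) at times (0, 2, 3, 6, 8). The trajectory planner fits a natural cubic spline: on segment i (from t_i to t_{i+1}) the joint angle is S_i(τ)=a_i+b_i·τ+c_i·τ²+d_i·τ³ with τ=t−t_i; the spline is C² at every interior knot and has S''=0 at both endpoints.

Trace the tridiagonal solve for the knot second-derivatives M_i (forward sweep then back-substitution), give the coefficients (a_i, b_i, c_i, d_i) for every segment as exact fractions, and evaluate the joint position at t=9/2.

Δ: Δ0=1/2, Δ1=-5, Δ2=1/3, Δ3=1
row 1: diag=6, rhs=-33; c'=1/6, d'=-11/2
row 2: denom=8−1·1/6=47/6; d'=(32−1·-11/2)/(47/6)=225/47
row 3: denom=10−3·18/47=416/47; d'=(4−3·225/47)/(416/47)=-487/416
back: M3=-487/416
back: M2=225/47−18/47·-487/416=1089/208
back: M1=-11/2−1/6·1089/208=-2651/416
M: M0=0, M1=-2651/416, M2=1089/208, M3=-487/416, M4=0
seg 0: a=-1, c=M0/2=0, d=(M1−M0)/(6·2)=-2651/4992, b=Δ0−h0·(2M0+M1)/6=3275/1248
seg 1: a=0, c=M1/2=-2651/832, d=(M2−M1)/(6·1)=4829/2496, b=Δ1−h1·(2M1+M2)/6=-2339/624
seg 2: a=-5, c=M2/2=1089/416, d=(M3−M2)/(6·3)=-205/576, b=Δ2−h2·(2M2+M3)/6=-10775/2496
seg 3: a=-4, c=M3/2=-487/832, d=(M4−M3)/(6·2)=487/4992, b=Δ3−h3·(2M3+M4)/6=1111/624
t_q=9/2 → seg 2, τ=3/2; S=-5+-10775/2496·τ+1089/416·τ²+-205/576·τ³=-45171/6656

  seg 0: a=-1 b=3275/1248 c=0 d=-2651/4992
  seg 1: a=0 b=-2339/624 c=-2651/832 d=4829/2496
  seg 2: a=-5 b=-10775/2496 c=1089/416 d=-205/576
  seg 3: a=-4 b=1111/624 c=-487/832 d=487/4992
S(9/2) = -45171/6656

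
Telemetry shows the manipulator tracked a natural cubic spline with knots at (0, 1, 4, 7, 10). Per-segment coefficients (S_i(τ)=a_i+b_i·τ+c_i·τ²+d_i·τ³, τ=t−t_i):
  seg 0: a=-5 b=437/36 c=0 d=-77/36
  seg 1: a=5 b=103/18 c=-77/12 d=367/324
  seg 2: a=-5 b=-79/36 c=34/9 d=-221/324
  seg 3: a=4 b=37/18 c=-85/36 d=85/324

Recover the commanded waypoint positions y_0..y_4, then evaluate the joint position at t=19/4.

y_0=-5 y_1=5 y_2=-5 y_3=4 y_4=-4
S(19/4) = -1231/256

y_0 = S_0(0) = a_0 = -5
y_1 = S_1(0) = a_1 = 5
y_2 = S_2(0) = a_2 = -5
y_3 = S_3(0) = a_3 = 4
y_4 = S_3(3) = -4
t_q=19/4 is in segment 2 (τ=3/4); S_2(τ)=-1231/256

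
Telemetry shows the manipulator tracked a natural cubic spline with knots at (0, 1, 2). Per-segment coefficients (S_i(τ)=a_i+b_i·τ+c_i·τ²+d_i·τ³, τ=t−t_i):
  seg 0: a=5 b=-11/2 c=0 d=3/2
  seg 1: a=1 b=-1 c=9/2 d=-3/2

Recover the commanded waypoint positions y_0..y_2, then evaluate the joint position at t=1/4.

y_0=5 y_1=1 y_2=3
S(1/4) = 467/128

y_0 = S_0(0) = a_0 = 5
y_1 = S_1(0) = a_1 = 1
y_2 = S_1(1) = 3
t_q=1/4 is in segment 0 (τ=1/4); S_0(τ)=467/128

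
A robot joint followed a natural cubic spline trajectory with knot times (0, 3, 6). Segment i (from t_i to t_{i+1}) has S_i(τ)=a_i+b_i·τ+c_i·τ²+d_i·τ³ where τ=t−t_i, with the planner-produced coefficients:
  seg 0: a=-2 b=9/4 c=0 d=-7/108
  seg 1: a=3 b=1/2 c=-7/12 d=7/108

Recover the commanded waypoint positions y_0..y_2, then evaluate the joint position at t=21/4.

y_0 = S_0(0) = a_0 = -2
y_1 = S_1(0) = a_1 = 3
y_2 = S_1(3) = 1
t_q=21/4 is in segment 1 (τ=9/4); S_1(τ)=489/256

y_0=-2 y_1=3 y_2=1
S(21/4) = 489/256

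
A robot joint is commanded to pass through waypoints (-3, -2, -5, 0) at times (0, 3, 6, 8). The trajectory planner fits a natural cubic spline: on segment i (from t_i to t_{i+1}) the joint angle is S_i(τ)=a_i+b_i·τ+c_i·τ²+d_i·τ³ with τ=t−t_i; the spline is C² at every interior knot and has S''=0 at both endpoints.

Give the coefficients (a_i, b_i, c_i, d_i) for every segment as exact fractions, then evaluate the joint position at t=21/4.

  seg 0: a=-3 b=217/222 c=0 d=-143/1998
  seg 1: a=-2 b=-106/111 c=-143/222 d=419/1998
  seg 2: a=-5 b=187/222 c=46/37 d=-23/111
S(21/4) = -23779/4736

Δ: Δ0=1/3, Δ1=-1, Δ2=5/2
row 1: diag=12, rhs=-8; c'=1/4, d'=-2/3
row 2: denom=10−3·1/4=37/4; d'=(21−3·-2/3)/(37/4)=92/37
back: M2=92/37
back: M1=-2/3−1/4·92/37=-143/111
M: M0=0, M1=-143/111, M2=92/37, M3=0
seg 0: a=-3, c=M0/2=0, d=(M1−M0)/(6·3)=-143/1998, b=Δ0−h0·(2M0+M1)/6=217/222
seg 1: a=-2, c=M1/2=-143/222, d=(M2−M1)/(6·3)=419/1998, b=Δ1−h1·(2M1+M2)/6=-106/111
seg 2: a=-5, c=M2/2=46/37, d=(M3−M2)/(6·2)=-23/111, b=Δ2−h2·(2M2+M3)/6=187/222
t_q=21/4 → seg 1, τ=9/4; S=-2+-106/111·τ+-143/222·τ²+419/1998·τ³=-23779/4736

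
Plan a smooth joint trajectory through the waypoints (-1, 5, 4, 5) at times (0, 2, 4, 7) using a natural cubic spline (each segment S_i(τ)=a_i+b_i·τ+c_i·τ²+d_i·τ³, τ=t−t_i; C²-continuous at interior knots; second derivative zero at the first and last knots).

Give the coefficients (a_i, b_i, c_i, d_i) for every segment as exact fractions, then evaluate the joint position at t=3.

Δ: Δ0=3, Δ1=-1/2, Δ2=1/3
row 1: diag=8, rhs=-21; c'=1/4, d'=-21/8
row 2: denom=10−2·1/4=19/2; d'=(5−2·-21/8)/(19/2)=41/38
back: M2=41/38
back: M1=-21/8−1/4·41/38=-55/19
M: M0=0, M1=-55/19, M2=41/38, M3=0
seg 0: a=-1, c=M0/2=0, d=(M1−M0)/(6·2)=-55/228, b=Δ0−h0·(2M0+M1)/6=226/57
seg 1: a=5, c=M1/2=-55/38, d=(M2−M1)/(6·2)=151/456, b=Δ1−h1·(2M1+M2)/6=61/57
seg 2: a=4, c=M2/2=41/76, d=(M3−M2)/(6·3)=-41/684, b=Δ2−h2·(2M2+M3)/6=-85/114
t_q=3 → seg 1, τ=1; S=5+61/57·τ+-55/38·τ²+151/456·τ³=753/152

  seg 0: a=-1 b=226/57 c=0 d=-55/228
  seg 1: a=5 b=61/57 c=-55/38 d=151/456
  seg 2: a=4 b=-85/114 c=41/76 d=-41/684
S(3) = 753/152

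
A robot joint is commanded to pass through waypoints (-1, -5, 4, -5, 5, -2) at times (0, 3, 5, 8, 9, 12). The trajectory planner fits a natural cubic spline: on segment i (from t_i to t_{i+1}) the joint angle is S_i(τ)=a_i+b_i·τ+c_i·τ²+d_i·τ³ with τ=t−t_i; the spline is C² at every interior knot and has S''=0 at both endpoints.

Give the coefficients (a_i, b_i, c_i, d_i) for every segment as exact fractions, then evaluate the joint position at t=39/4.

Δ: Δ0=-4/3, Δ1=9/2, Δ2=-3, Δ3=10, Δ4=-7/3
row 1: diag=10, rhs=35; c'=1/5, d'=7/2
row 2: denom=10−2·1/5=48/5; d'=(-45−2·7/2)/(48/5)=-65/12
row 3: denom=8−3·5/16=113/16; d'=(78−3·-65/12)/(113/16)=1508/113
row 4: denom=8−1·16/113=888/113; d'=(-74−1·1508/113)/(888/113)=-1645/148
back: M4=-1645/148
back: M3=1508/113−16/113·-1645/148=552/37
back: M2=-65/12−5/16·552/37=-4475/444
back: M1=7/2−1/5·-4475/444=2449/444
M: M0=0, M1=2449/444, M2=-4475/444, M3=552/37, M4=-1645/148, M5=0
seg 0: a=-1, c=M0/2=0, d=(M1−M0)/(6·3)=2449/7992, b=Δ0−h0·(2M0+M1)/6=-1211/296
seg 1: a=-5, c=M1/2=2449/888, d=(M2−M1)/(6·2)=-577/444, b=Δ1−h1·(2M1+M2)/6=619/148
seg 2: a=4, c=M2/2=-4475/888, d=(M3−M2)/(6·3)=11099/7992, b=Δ2−h2·(2M2+M3)/6=-169/444
seg 3: a=-5, c=M3/2=276/37, d=(M4−M3)/(6·1)=-3853/888, b=Δ3−h3·(2M3+M4)/6=6109/888
seg 4: a=5, c=M4/2=-1645/296, d=(M5−M4)/(6·3)=1645/2664, b=Δ4−h4·(2M4+M5)/6=3899/444
t_q=39/4 → seg 4, τ=3/4; S=5+3899/444·τ+-1645/296·τ²+1645/2664·τ³=165203/18944

  seg 0: a=-1 b=-1211/296 c=0 d=2449/7992
  seg 1: a=-5 b=619/148 c=2449/888 d=-577/444
  seg 2: a=4 b=-169/444 c=-4475/888 d=11099/7992
  seg 3: a=-5 b=6109/888 c=276/37 d=-3853/888
  seg 4: a=5 b=3899/444 c=-1645/296 d=1645/2664
S(39/4) = 165203/18944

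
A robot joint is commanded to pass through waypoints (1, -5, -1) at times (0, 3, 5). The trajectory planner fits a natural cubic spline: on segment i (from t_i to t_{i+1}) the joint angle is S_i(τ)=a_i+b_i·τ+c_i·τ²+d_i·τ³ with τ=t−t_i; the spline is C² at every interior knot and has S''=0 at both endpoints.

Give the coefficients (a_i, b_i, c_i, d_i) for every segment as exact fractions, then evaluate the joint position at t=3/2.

  seg 0: a=1 b=-16/5 c=0 d=2/15
  seg 1: a=-5 b=2/5 c=6/5 d=-1/5
S(3/2) = -67/20

Δ: Δ0=-2, Δ1=2
row 1: diag=10, rhs=24; c'=1/5, d'=12/5
back: M1=12/5
M: M0=0, M1=12/5, M2=0
seg 0: a=1, c=M0/2=0, d=(M1−M0)/(6·3)=2/15, b=Δ0−h0·(2M0+M1)/6=-16/5
seg 1: a=-5, c=M1/2=6/5, d=(M2−M1)/(6·2)=-1/5, b=Δ1−h1·(2M1+M2)/6=2/5
t_q=3/2 → seg 0, τ=3/2; S=1+-16/5·τ+0·τ²+2/15·τ³=-67/20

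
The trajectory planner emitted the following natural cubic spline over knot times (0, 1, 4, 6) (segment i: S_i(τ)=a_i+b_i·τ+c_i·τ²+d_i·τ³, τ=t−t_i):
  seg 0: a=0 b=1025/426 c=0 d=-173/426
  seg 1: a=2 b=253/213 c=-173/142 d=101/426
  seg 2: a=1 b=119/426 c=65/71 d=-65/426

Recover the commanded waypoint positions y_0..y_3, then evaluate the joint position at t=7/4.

y_0=0 y_1=2 y_2=1 y_3=4
S(7/4) = 20953/9088

y_0 = S_0(0) = a_0 = 0
y_1 = S_1(0) = a_1 = 2
y_2 = S_2(0) = a_2 = 1
y_3 = S_2(2) = 4
t_q=7/4 is in segment 1 (τ=3/4); S_1(τ)=20953/9088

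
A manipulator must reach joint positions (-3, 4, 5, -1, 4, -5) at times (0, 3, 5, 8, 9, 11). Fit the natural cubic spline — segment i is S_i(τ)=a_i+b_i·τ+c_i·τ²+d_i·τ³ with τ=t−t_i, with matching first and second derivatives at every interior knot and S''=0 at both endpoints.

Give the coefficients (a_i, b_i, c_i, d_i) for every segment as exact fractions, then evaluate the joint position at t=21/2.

Δ: Δ0=7/3, Δ1=1/2, Δ2=-2, Δ3=5, Δ4=-9/2
row 1: diag=10, rhs=-11; c'=1/5, d'=-11/10
row 2: denom=10−2·1/5=48/5; d'=(-15−2·-11/10)/(48/5)=-4/3
row 3: denom=8−3·5/16=113/16; d'=(42−3·-4/3)/(113/16)=736/113
row 4: denom=6−1·16/113=662/113; d'=(-57−1·736/113)/(662/113)=-7177/662
back: M4=-7177/662
back: M3=736/113−16/113·-7177/662=2664/331
back: M2=-4/3−5/16·2664/331=-7643/1986
back: M1=-11/10−1/5·-7643/1986=-328/993
M: M0=0, M1=-328/993, M2=-7643/1986, M3=2664/331, M4=-7177/662, M5=0
seg 0: a=-3, c=M0/2=0, d=(M1−M0)/(6·3)=-164/8937, b=Δ0−h0·(2M0+M1)/6=827/331
seg 1: a=4, c=M1/2=-164/993, d=(M2−M1)/(6·2)=-2329/7944, b=Δ1−h1·(2M1+M2)/6=663/331
seg 2: a=5, c=M2/2=-7643/3972, d=(M3−M2)/(6·3)=23627/35748, b=Δ2−h2·(2M2+M3)/6=-4321/1986
seg 3: a=-1, c=M3/2=1332/331, d=(M4−M3)/(6·1)=-12505/3972, b=Δ3−h3·(2M3+M4)/6=16381/3972
seg 4: a=4, c=M4/2=-7177/1324, d=(M5−M4)/(6·2)=7177/7944, b=Δ4−h4·(2M4+M5)/6=5417/1986
t_q=21/2 → seg 4, τ=3/2; S=4+5417/1986·τ+-7177/1324·τ²+7177/7944·τ³=-22371/21184

  seg 0: a=-3 b=827/331 c=0 d=-164/8937
  seg 1: a=4 b=663/331 c=-164/993 d=-2329/7944
  seg 2: a=5 b=-4321/1986 c=-7643/3972 d=23627/35748
  seg 3: a=-1 b=16381/3972 c=1332/331 d=-12505/3972
  seg 4: a=4 b=5417/1986 c=-7177/1324 d=7177/7944
S(21/2) = -22371/21184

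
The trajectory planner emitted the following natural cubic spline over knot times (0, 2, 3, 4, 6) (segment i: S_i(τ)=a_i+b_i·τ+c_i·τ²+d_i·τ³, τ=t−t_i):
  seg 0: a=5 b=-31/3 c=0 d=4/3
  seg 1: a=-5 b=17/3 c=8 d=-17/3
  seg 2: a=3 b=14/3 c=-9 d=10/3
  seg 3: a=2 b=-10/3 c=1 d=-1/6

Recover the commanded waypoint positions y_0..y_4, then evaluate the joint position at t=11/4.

y_0 = S_0(0) = a_0 = 5
y_1 = S_1(0) = a_1 = -5
y_2 = S_2(0) = a_2 = 3
y_3 = S_3(0) = a_3 = 2
y_4 = S_3(2) = -2
t_q=11/4 is in segment 1 (τ=3/4); S_1(τ)=87/64

y_0=5 y_1=-5 y_2=3 y_3=2 y_4=-2
S(11/4) = 87/64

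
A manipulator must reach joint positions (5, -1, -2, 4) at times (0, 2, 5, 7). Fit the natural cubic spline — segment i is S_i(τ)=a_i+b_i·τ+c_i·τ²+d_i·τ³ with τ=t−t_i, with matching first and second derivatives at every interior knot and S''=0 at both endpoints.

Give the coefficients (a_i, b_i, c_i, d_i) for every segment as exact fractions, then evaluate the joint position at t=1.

  seg 0: a=5 b=-919/273 c=0 d=25/273
  seg 1: a=-1 b=-619/273 c=50/91 d=2/63
  seg 2: a=-2 b=515/273 c=76/91 d=-38/273
S(1) = 157/91

Δ: Δ0=-3, Δ1=-1/3, Δ2=3
row 1: diag=10, rhs=16; c'=3/10, d'=8/5
row 2: denom=10−3·3/10=91/10; d'=(20−3·8/5)/(91/10)=152/91
back: M2=152/91
back: M1=8/5−3/10·152/91=100/91
M: M0=0, M1=100/91, M2=152/91, M3=0
seg 0: a=5, c=M0/2=0, d=(M1−M0)/(6·2)=25/273, b=Δ0−h0·(2M0+M1)/6=-919/273
seg 1: a=-1, c=M1/2=50/91, d=(M2−M1)/(6·3)=2/63, b=Δ1−h1·(2M1+M2)/6=-619/273
seg 2: a=-2, c=M2/2=76/91, d=(M3−M2)/(6·2)=-38/273, b=Δ2−h2·(2M2+M3)/6=515/273
t_q=1 → seg 0, τ=1; S=5+-919/273·τ+0·τ²+25/273·τ³=157/91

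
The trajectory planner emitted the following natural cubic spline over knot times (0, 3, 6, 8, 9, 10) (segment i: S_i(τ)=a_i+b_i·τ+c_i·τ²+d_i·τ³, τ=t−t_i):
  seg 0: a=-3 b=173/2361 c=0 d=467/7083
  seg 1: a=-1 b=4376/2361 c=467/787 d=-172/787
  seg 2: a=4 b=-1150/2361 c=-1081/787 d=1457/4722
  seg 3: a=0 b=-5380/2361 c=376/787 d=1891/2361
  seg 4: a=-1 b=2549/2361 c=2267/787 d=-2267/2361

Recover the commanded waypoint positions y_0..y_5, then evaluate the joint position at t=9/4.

y_0=-3 y_1=-1 y_2=4 y_3=0 y_4=-1 y_5=2
S(9/4) = -104973/50368

y_0 = S_0(0) = a_0 = -3
y_1 = S_1(0) = a_1 = -1
y_2 = S_2(0) = a_2 = 4
y_3 = S_3(0) = a_3 = 0
y_4 = S_4(0) = a_4 = -1
y_5 = S_4(1) = 2
t_q=9/4 is in segment 0 (τ=9/4); S_0(τ)=-104973/50368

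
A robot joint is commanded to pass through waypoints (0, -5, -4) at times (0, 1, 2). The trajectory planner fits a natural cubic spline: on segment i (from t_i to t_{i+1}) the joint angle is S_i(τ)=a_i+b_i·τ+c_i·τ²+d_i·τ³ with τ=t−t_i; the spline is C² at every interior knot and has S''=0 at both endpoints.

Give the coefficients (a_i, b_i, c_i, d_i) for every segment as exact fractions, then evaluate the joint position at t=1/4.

Δ: Δ0=-5, Δ1=1
row 1: diag=4, rhs=36; c'=1/4, d'=9
back: M1=9
M: M0=0, M1=9, M2=0
seg 0: a=0, c=M0/2=0, d=(M1−M0)/(6·1)=3/2, b=Δ0−h0·(2M0+M1)/6=-13/2
seg 1: a=-5, c=M1/2=9/2, d=(M2−M1)/(6·1)=-3/2, b=Δ1−h1·(2M1+M2)/6=-2
t_q=1/4 → seg 0, τ=1/4; S=0+-13/2·τ+0·τ²+3/2·τ³=-205/128

  seg 0: a=0 b=-13/2 c=0 d=3/2
  seg 1: a=-5 b=-2 c=9/2 d=-3/2
S(1/4) = -205/128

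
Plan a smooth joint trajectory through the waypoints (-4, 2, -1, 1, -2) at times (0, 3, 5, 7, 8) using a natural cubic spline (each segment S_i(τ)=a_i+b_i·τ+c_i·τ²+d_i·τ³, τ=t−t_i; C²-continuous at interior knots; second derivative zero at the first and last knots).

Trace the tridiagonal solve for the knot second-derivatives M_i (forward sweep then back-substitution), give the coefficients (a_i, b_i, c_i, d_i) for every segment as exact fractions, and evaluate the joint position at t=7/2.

Δ: Δ0=2, Δ1=-3/2, Δ2=1, Δ3=-3
row 1: diag=10, rhs=-21; c'=1/5, d'=-21/10
row 2: denom=8−2·1/5=38/5; d'=(15−2·-21/10)/(38/5)=48/19
row 3: denom=6−2·5/19=104/19; d'=(-24−2·48/19)/(104/19)=-69/13
back: M3=-69/13
back: M2=48/19−5/19·-69/13=51/13
back: M1=-21/10−1/5·51/13=-75/26
M: M0=0, M1=-75/26, M2=51/13, M3=-69/13, M4=0
seg 0: a=-4, c=M0/2=0, d=(M1−M0)/(6·3)=-25/156, b=Δ0−h0·(2M0+M1)/6=179/52
seg 1: a=2, c=M1/2=-75/52, d=(M2−M1)/(6·2)=59/104, b=Δ1−h1·(2M1+M2)/6=-23/26
seg 2: a=-1, c=M2/2=51/26, d=(M3−M2)/(6·2)=-10/13, b=Δ2−h2·(2M2+M3)/6=2/13
seg 3: a=1, c=M3/2=-69/26, d=(M4−M3)/(6·1)=23/26, b=Δ3−h3·(2M3+M4)/6=-16/13
t_q=7/2 → seg 1, τ=1/2; S=2+-23/26·τ+-75/52·τ²+59/104·τ³=1055/832

  seg 0: a=-4 b=179/52 c=0 d=-25/156
  seg 1: a=2 b=-23/26 c=-75/52 d=59/104
  seg 2: a=-1 b=2/13 c=51/26 d=-10/13
  seg 3: a=1 b=-16/13 c=-69/26 d=23/26
S(7/2) = 1055/832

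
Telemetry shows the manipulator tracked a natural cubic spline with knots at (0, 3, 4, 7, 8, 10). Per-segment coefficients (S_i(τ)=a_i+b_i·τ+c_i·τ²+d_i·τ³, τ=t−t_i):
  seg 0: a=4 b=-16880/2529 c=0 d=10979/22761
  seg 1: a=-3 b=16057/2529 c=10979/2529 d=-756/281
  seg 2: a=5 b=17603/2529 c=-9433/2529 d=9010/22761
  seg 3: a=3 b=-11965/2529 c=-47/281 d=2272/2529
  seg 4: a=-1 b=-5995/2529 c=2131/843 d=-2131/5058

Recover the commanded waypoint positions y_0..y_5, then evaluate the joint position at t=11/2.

y_0=4 y_1=-3 y_2=5 y_3=3 y_4=-1 y_5=1
S(11/2) = 2356/281

y_0 = S_0(0) = a_0 = 4
y_1 = S_1(0) = a_1 = -3
y_2 = S_2(0) = a_2 = 5
y_3 = S_3(0) = a_3 = 3
y_4 = S_4(0) = a_4 = -1
y_5 = S_4(2) = 1
t_q=11/2 is in segment 2 (τ=3/2); S_2(τ)=2356/281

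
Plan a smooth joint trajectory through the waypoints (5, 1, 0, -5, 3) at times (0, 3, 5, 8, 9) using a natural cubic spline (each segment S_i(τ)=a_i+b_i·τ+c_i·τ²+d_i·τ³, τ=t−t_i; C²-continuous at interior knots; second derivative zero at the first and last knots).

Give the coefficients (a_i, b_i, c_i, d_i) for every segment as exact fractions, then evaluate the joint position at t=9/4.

  seg 0: a=5 b=-2623/1356 c=0 d=815/12204
  seg 1: a=1 b=-89/678 c=815/1356 d=-355/904
  seg 2: a=0 b=-827/339 c=-595/339 d=2047/3051
  seg 3: a=-5 b=1744/339 c=484/113 d=-484/339
S(9/4) = 40741/28928

Δ: Δ0=-4/3, Δ1=-1/2, Δ2=-5/3, Δ3=8
row 1: diag=10, rhs=5; c'=1/5, d'=1/2
row 2: denom=10−2·1/5=48/5; d'=(-7−2·1/2)/(48/5)=-5/6
row 3: denom=8−3·5/16=113/16; d'=(58−3·-5/6)/(113/16)=968/113
back: M3=968/113
back: M2=-5/6−5/16·968/113=-1190/339
back: M1=1/2−1/5·-1190/339=815/678
M: M0=0, M1=815/678, M2=-1190/339, M3=968/113, M4=0
seg 0: a=5, c=M0/2=0, d=(M1−M0)/(6·3)=815/12204, b=Δ0−h0·(2M0+M1)/6=-2623/1356
seg 1: a=1, c=M1/2=815/1356, d=(M2−M1)/(6·2)=-355/904, b=Δ1−h1·(2M1+M2)/6=-89/678
seg 2: a=0, c=M2/2=-595/339, d=(M3−M2)/(6·3)=2047/3051, b=Δ2−h2·(2M2+M3)/6=-827/339
seg 3: a=-5, c=M3/2=484/113, d=(M4−M3)/(6·1)=-484/339, b=Δ3−h3·(2M3+M4)/6=1744/339
t_q=9/4 → seg 0, τ=9/4; S=5+-2623/1356·τ+0·τ²+815/12204·τ³=40741/28928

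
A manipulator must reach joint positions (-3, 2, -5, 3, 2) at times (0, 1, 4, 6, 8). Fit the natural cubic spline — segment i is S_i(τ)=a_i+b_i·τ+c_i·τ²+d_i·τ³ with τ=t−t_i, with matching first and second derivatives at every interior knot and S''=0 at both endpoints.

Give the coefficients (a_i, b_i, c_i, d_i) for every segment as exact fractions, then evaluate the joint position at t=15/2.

  seg 0: a=-3 b=10249/1608 c=0 d=-2209/1608
  seg 1: a=2 b=1811/804 c=-2209/536 d=4169/4824
  seg 2: a=-5 b=1381/1608 c=245/67 d=-6709/6432
  seg 3: a=3 b=2387/804 c=-2789/1072 d=2789/6432
S(15/2) = 52537/17152

Δ: Δ0=5, Δ1=-7/3, Δ2=4, Δ3=-1/2
row 1: diag=8, rhs=-44; c'=3/8, d'=-11/2
row 2: denom=10−3·3/8=71/8; d'=(38−3·-11/2)/(71/8)=436/71
row 3: denom=8−2·16/71=536/71; d'=(-27−2·436/71)/(536/71)=-2789/536
back: M3=-2789/536
back: M2=436/71−16/71·-2789/536=490/67
back: M1=-11/2−3/8·490/67=-2209/268
M: M0=0, M1=-2209/268, M2=490/67, M3=-2789/536, M4=0
seg 0: a=-3, c=M0/2=0, d=(M1−M0)/(6·1)=-2209/1608, b=Δ0−h0·(2M0+M1)/6=10249/1608
seg 1: a=2, c=M1/2=-2209/536, d=(M2−M1)/(6·3)=4169/4824, b=Δ1−h1·(2M1+M2)/6=1811/804
seg 2: a=-5, c=M2/2=245/67, d=(M3−M2)/(6·2)=-6709/6432, b=Δ2−h2·(2M2+M3)/6=1381/1608
seg 3: a=3, c=M3/2=-2789/1072, d=(M4−M3)/(6·2)=2789/6432, b=Δ3−h3·(2M3+M4)/6=2387/804
t_q=15/2 → seg 3, τ=3/2; S=3+2387/804·τ+-2789/1072·τ²+2789/6432·τ³=52537/17152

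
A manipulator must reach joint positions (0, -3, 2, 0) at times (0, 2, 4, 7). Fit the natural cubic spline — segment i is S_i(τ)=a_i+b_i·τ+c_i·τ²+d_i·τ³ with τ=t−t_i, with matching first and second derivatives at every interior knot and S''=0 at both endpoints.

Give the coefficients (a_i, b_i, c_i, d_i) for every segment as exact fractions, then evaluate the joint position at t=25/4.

  seg 0: a=0 b=-155/57 c=0 d=139/456
  seg 1: a=-3 b=107/114 c=139/76 d=-239/456
  seg 2: a=2 b=112/57 c=-25/19 d=25/171
S(25/4) = 1733/1216

Δ: Δ0=-3/2, Δ1=5/2, Δ2=-2/3
row 1: diag=8, rhs=24; c'=1/4, d'=3
row 2: denom=10−2·1/4=19/2; d'=(-19−2·3)/(19/2)=-50/19
back: M2=-50/19
back: M1=3−1/4·-50/19=139/38
M: M0=0, M1=139/38, M2=-50/19, M3=0
seg 0: a=0, c=M0/2=0, d=(M1−M0)/(6·2)=139/456, b=Δ0−h0·(2M0+M1)/6=-155/57
seg 1: a=-3, c=M1/2=139/76, d=(M2−M1)/(6·2)=-239/456, b=Δ1−h1·(2M1+M2)/6=107/114
seg 2: a=2, c=M2/2=-25/19, d=(M3−M2)/(6·3)=25/171, b=Δ2−h2·(2M2+M3)/6=112/57
t_q=25/4 → seg 2, τ=9/4; S=2+112/57·τ+-25/19·τ²+25/171·τ³=1733/1216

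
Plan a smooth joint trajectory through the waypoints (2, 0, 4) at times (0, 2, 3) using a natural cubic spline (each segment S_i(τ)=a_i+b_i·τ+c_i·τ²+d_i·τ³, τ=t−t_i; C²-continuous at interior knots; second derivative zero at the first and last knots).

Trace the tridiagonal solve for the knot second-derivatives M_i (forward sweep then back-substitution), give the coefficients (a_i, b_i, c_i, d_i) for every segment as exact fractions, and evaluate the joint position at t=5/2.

  seg 0: a=2 b=-8/3 c=0 d=5/12
  seg 1: a=0 b=7/3 c=5/2 d=-5/6
S(5/2) = 27/16

Δ: Δ0=-1, Δ1=4
row 1: diag=6, rhs=30; c'=1/6, d'=5
back: M1=5
M: M0=0, M1=5, M2=0
seg 0: a=2, c=M0/2=0, d=(M1−M0)/(6·2)=5/12, b=Δ0−h0·(2M0+M1)/6=-8/3
seg 1: a=0, c=M1/2=5/2, d=(M2−M1)/(6·1)=-5/6, b=Δ1−h1·(2M1+M2)/6=7/3
t_q=5/2 → seg 1, τ=1/2; S=0+7/3·τ+5/2·τ²+-5/6·τ³=27/16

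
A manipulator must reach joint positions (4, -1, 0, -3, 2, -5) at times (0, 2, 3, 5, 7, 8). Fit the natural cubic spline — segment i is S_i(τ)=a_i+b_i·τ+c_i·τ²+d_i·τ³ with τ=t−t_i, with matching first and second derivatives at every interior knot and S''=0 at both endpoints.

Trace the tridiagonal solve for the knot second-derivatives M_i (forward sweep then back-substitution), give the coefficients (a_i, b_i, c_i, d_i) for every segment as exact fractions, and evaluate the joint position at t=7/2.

  seg 0: a=4 b=-2781/698 c=0 d=259/698
  seg 1: a=-1 b=327/698 c=777/349 d=-1183/698
  seg 2: a=0 b=-57/349 c=-1995/698 d=3057/2792
  seg 3: a=-3 b=1077/698 c=5181/1396 d=-4513/2792
  seg 4: a=2 b=-1050/349 c=-4179/698 d=1393/698
S(7/2) = -14727/22336

Δ: Δ0=-5/2, Δ1=1, Δ2=-3/2, Δ3=5/2, Δ4=-7
row 1: diag=6, rhs=21; c'=1/6, d'=7/2
row 2: denom=6−1·1/6=35/6; d'=(-15−1·7/2)/(35/6)=-111/35
row 3: denom=8−2·12/35=256/35; d'=(24−2·-111/35)/(256/35)=531/128
row 4: denom=6−2·35/128=349/64; d'=(-57−2·531/128)/(349/64)=-4179/349
back: M4=-4179/349
back: M3=531/128−35/128·-4179/349=5181/698
back: M2=-111/35−12/35·5181/698=-1995/349
back: M1=7/2−1/6·-1995/349=1554/349
M: M0=0, M1=1554/349, M2=-1995/349, M3=5181/698, M4=-4179/349, M5=0
seg 0: a=4, c=M0/2=0, d=(M1−M0)/(6·2)=259/698, b=Δ0−h0·(2M0+M1)/6=-2781/698
seg 1: a=-1, c=M1/2=777/349, d=(M2−M1)/(6·1)=-1183/698, b=Δ1−h1·(2M1+M2)/6=327/698
seg 2: a=0, c=M2/2=-1995/698, d=(M3−M2)/(6·2)=3057/2792, b=Δ2−h2·(2M2+M3)/6=-57/349
seg 3: a=-3, c=M3/2=5181/1396, d=(M4−M3)/(6·2)=-4513/2792, b=Δ3−h3·(2M3+M4)/6=1077/698
seg 4: a=2, c=M4/2=-4179/698, d=(M5−M4)/(6·1)=1393/698, b=Δ4−h4·(2M4+M5)/6=-1050/349
t_q=7/2 → seg 2, τ=1/2; S=0+-57/349·τ+-1995/698·τ²+3057/2792·τ³=-14727/22336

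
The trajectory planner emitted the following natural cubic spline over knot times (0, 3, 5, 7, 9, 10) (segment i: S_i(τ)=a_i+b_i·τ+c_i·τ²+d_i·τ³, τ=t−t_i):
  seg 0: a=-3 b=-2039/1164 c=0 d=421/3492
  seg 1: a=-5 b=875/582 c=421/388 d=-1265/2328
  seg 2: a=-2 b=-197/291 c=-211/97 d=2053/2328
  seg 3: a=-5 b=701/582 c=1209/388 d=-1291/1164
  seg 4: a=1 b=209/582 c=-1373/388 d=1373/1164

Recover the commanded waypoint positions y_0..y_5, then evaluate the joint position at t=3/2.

y_0=-3 y_1=-5 y_2=-2 y_3=-5 y_4=1 y_5=-1
S(3/2) = -16205/3104

y_0 = S_0(0) = a_0 = -3
y_1 = S_1(0) = a_1 = -5
y_2 = S_2(0) = a_2 = -2
y_3 = S_3(0) = a_3 = -5
y_4 = S_4(0) = a_4 = 1
y_5 = S_4(1) = -1
t_q=3/2 is in segment 0 (τ=3/2); S_0(τ)=-16205/3104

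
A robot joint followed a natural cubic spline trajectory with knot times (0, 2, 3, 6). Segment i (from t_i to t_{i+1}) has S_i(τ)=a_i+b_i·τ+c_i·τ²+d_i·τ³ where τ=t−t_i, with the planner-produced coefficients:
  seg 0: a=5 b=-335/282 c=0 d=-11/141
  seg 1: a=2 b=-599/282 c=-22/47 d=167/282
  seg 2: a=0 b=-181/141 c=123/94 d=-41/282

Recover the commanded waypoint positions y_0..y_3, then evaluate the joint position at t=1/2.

y_0 = S_0(0) = a_0 = 5
y_1 = S_1(0) = a_1 = 2
y_2 = S_2(0) = a_2 = 0
y_3 = S_2(3) = 4
t_q=1/2 is in segment 0 (τ=1/2); S_0(τ)=1653/376

y_0=5 y_1=2 y_2=0 y_3=4
S(1/2) = 1653/376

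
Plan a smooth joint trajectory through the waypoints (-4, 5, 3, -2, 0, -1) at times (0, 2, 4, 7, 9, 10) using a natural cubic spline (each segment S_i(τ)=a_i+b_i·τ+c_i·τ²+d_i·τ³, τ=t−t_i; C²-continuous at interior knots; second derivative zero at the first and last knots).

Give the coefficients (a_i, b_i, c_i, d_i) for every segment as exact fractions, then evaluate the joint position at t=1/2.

Δ: Δ0=9/2, Δ1=-1, Δ2=-5/3, Δ3=1, Δ4=-1
row 1: diag=8, rhs=-33; c'=1/4, d'=-33/8
row 2: denom=10−2·1/4=19/2; d'=(-4−2·-33/8)/(19/2)=17/38
row 3: denom=10−3·6/19=172/19; d'=(16−3·17/38)/(172/19)=557/344
row 4: denom=6−2·19/86=239/43; d'=(-12−2·557/344)/(239/43)=-2621/956
back: M4=-2621/956
back: M3=557/344−19/86·-2621/956=2127/956
back: M2=17/38−6/19·2127/956=-61/239
back: M1=-33/8−1/4·-61/239=-7765/1912
M: M0=0, M1=-7765/1912, M2=-61/239, M3=2127/956, M4=-2621/956, M5=0
seg 0: a=-4, c=M0/2=0, d=(M1−M0)/(6·2)=-7765/22944, b=Δ0−h0·(2M0+M1)/6=33577/5736
seg 1: a=5, c=M1/2=-7765/3824, d=(M2−M1)/(6·2)=7277/22944, b=Δ1−h1·(2M1+M2)/6=5141/2868
seg 2: a=3, c=M2/2=-61/478, d=(M3−M2)/(6·3)=2371/17208, b=Δ2−h2·(2M2+M3)/6=-14477/5736
seg 3: a=-2, c=M3/2=2127/1912, d=(M4−M3)/(6·2)=-1187/2868, b=Δ3−h3·(2M3+M4)/6=1235/2868
seg 4: a=0, c=M4/2=-2621/1912, d=(M5−M4)/(6·1)=2621/5736, b=Δ4−h4·(2M4+M5)/6=-247/2868
t_q=1/2 → seg 0, τ=1/2; S=-4+33577/5736·τ+0·τ²+-7765/22944·τ³=-68247/61184

  seg 0: a=-4 b=33577/5736 c=0 d=-7765/22944
  seg 1: a=5 b=5141/2868 c=-7765/3824 d=7277/22944
  seg 2: a=3 b=-14477/5736 c=-61/478 d=2371/17208
  seg 3: a=-2 b=1235/2868 c=2127/1912 d=-1187/2868
  seg 4: a=0 b=-247/2868 c=-2621/1912 d=2621/5736
S(1/2) = -68247/61184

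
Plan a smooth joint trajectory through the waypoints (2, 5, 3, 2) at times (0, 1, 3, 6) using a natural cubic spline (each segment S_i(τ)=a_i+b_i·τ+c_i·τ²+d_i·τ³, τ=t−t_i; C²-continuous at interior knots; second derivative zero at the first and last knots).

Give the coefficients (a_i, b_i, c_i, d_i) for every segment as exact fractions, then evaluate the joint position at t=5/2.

Δ: Δ0=3, Δ1=-1, Δ2=-1/3
row 1: diag=6, rhs=-24; c'=1/3, d'=-4
row 2: denom=10−2·1/3=28/3; d'=(4−2·-4)/(28/3)=9/7
back: M2=9/7
back: M1=-4−1/3·9/7=-31/7
M: M0=0, M1=-31/7, M2=9/7, M3=0
seg 0: a=2, c=M0/2=0, d=(M1−M0)/(6·1)=-31/42, b=Δ0−h0·(2M0+M1)/6=157/42
seg 1: a=5, c=M1/2=-31/14, d=(M2−M1)/(6·2)=10/21, b=Δ1−h1·(2M1+M2)/6=32/21
seg 2: a=3, c=M2/2=9/14, d=(M3−M2)/(6·3)=-1/14, b=Δ2−h2·(2M2+M3)/6=-34/21
t_q=5/2 → seg 1, τ=3/2; S=5+32/21·τ+-31/14·τ²+10/21·τ³=219/56

  seg 0: a=2 b=157/42 c=0 d=-31/42
  seg 1: a=5 b=32/21 c=-31/14 d=10/21
  seg 2: a=3 b=-34/21 c=9/14 d=-1/14
S(5/2) = 219/56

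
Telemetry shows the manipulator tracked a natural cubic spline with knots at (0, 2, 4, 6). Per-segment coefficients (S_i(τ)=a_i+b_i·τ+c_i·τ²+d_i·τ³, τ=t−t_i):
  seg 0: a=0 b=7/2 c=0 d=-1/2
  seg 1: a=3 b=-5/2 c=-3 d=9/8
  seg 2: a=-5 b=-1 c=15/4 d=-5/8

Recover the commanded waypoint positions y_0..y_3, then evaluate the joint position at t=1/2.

y_0=0 y_1=3 y_2=-5 y_3=3
S(1/2) = 27/16

y_0 = S_0(0) = a_0 = 0
y_1 = S_1(0) = a_1 = 3
y_2 = S_2(0) = a_2 = -5
y_3 = S_2(2) = 3
t_q=1/2 is in segment 0 (τ=1/2); S_0(τ)=27/16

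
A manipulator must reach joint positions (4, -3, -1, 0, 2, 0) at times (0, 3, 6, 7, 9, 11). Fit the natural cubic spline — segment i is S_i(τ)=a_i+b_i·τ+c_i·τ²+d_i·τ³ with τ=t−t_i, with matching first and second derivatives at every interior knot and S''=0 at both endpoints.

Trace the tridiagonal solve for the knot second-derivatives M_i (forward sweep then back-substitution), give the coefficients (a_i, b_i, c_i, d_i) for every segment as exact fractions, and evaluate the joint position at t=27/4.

Δ: Δ0=-7/3, Δ1=2/3, Δ2=1, Δ3=1, Δ4=-1
row 1: diag=12, rhs=18; c'=1/4, d'=3/2
row 2: denom=8−3·1/4=29/4; d'=(2−3·3/2)/(29/4)=-10/29
row 3: denom=6−1·4/29=170/29; d'=(0−1·-10/29)/(170/29)=1/17
row 4: denom=8−2·29/85=622/85; d'=(-12−2·1/17)/(622/85)=-515/311
back: M4=-515/311
back: M3=1/17−29/85·-515/311=194/311
back: M2=-10/29−4/29·194/311=-134/311
back: M1=3/2−1/4·-134/311=500/311
M: M0=0, M1=500/311, M2=-134/311, M3=194/311, M4=-515/311, M5=0
seg 0: a=4, c=M0/2=0, d=(M1−M0)/(6·3)=250/2799, b=Δ0−h0·(2M0+M1)/6=-2927/933
seg 1: a=-3, c=M1/2=250/311, d=(M2−M1)/(6·3)=-317/2799, b=Δ1−h1·(2M1+M2)/6=-677/933
seg 2: a=-1, c=M2/2=-67/311, d=(M3−M2)/(6·1)=164/933, b=Δ2−h2·(2M2+M3)/6=970/933
seg 3: a=0, c=M3/2=97/311, d=(M4−M3)/(6·2)=-709/3732, b=Δ3−h3·(2M3+M4)/6=1060/933
seg 4: a=2, c=M4/2=-515/622, d=(M5−M4)/(6·2)=515/3732, b=Δ4−h4·(2M4+M5)/6=97/933
t_q=27/4 → seg 2, τ=3/4; S=-1+970/933·τ+-67/311·τ²+164/933·τ³=-665/2488

  seg 0: a=4 b=-2927/933 c=0 d=250/2799
  seg 1: a=-3 b=-677/933 c=250/311 d=-317/2799
  seg 2: a=-1 b=970/933 c=-67/311 d=164/933
  seg 3: a=0 b=1060/933 c=97/311 d=-709/3732
  seg 4: a=2 b=97/933 c=-515/622 d=515/3732
S(27/4) = -665/2488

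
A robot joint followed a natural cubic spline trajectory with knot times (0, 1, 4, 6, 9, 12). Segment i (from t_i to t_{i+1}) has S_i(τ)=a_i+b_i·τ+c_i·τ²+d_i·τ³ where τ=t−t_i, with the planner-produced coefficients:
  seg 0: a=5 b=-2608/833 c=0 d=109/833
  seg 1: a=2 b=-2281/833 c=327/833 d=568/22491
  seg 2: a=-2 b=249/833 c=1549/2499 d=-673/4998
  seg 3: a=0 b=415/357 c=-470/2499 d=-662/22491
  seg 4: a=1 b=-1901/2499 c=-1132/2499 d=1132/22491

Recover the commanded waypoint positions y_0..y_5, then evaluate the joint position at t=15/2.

y_0=5 y_1=2 y_2=-2 y_3=0 y_4=1 y_5=-4
S(15/2) = 4069/3332

y_0 = S_0(0) = a_0 = 5
y_1 = S_1(0) = a_1 = 2
y_2 = S_2(0) = a_2 = -2
y_3 = S_3(0) = a_3 = 0
y_4 = S_4(0) = a_4 = 1
y_5 = S_4(3) = -4
t_q=15/2 is in segment 3 (τ=3/2); S_3(τ)=4069/3332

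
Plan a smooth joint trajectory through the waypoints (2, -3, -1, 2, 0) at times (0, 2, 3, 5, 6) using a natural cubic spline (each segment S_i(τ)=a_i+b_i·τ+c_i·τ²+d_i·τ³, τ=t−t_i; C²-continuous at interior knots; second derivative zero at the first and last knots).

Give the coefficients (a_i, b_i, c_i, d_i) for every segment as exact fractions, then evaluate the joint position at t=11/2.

Δ: Δ0=-5/2, Δ1=2, Δ2=3/2, Δ3=-2
row 1: diag=6, rhs=27; c'=1/6, d'=9/2
row 2: denom=6−1·1/6=35/6; d'=(-3−1·9/2)/(35/6)=-9/7
row 3: denom=6−2·12/35=186/35; d'=(-21−2·-9/7)/(186/35)=-215/62
back: M3=-215/62
back: M2=-9/7−12/35·-215/62=-3/31
back: M1=9/2−1/6·-3/31=140/31
M: M0=0, M1=140/31, M2=-3/31, M3=-215/62, M4=0
seg 0: a=2, c=M0/2=0, d=(M1−M0)/(6·2)=35/93, b=Δ0−h0·(2M0+M1)/6=-745/186
seg 1: a=-3, c=M1/2=70/31, d=(M2−M1)/(6·1)=-143/186, b=Δ1−h1·(2M1+M2)/6=95/186
seg 2: a=-1, c=M2/2=-3/62, d=(M3−M2)/(6·2)=-209/744, b=Δ2−h2·(2M2+M3)/6=253/93
seg 3: a=2, c=M3/2=-215/124, d=(M4−M3)/(6·1)=215/372, b=Δ3−h3·(2M3+M4)/6=-157/186
t_q=11/2 → seg 3, τ=1/2; S=2+-157/186·τ+-215/124·τ²+215/372·τ³=1207/992

  seg 0: a=2 b=-745/186 c=0 d=35/93
  seg 1: a=-3 b=95/186 c=70/31 d=-143/186
  seg 2: a=-1 b=253/93 c=-3/62 d=-209/744
  seg 3: a=2 b=-157/186 c=-215/124 d=215/372
S(11/2) = 1207/992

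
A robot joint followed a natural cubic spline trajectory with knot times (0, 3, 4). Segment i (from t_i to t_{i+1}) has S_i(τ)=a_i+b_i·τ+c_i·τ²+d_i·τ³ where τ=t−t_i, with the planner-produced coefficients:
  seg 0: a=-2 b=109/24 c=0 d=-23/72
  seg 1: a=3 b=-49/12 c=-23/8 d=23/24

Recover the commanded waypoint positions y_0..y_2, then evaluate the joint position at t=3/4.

y_0=-2 y_1=3 y_2=-3
S(3/4) = 651/512

y_0 = S_0(0) = a_0 = -2
y_1 = S_1(0) = a_1 = 3
y_2 = S_1(1) = -3
t_q=3/4 is in segment 0 (τ=3/4); S_0(τ)=651/512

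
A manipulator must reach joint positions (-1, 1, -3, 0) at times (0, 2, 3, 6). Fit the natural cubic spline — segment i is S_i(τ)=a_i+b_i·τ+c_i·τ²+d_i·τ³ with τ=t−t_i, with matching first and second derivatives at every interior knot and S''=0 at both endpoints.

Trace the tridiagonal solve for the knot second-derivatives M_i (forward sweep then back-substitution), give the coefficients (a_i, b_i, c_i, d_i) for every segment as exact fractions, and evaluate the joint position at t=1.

  seg 0: a=-1 b=137/47 c=0 d=-45/94
  seg 1: a=1 b=-133/47 c=-135/47 d=80/47
  seg 2: a=-3 b=-163/47 c=105/47 d=-35/141
S(1) = 135/94

Δ: Δ0=1, Δ1=-4, Δ2=1
row 1: diag=6, rhs=-30; c'=1/6, d'=-5
row 2: denom=8−1·1/6=47/6; d'=(30−1·-5)/(47/6)=210/47
back: M2=210/47
back: M1=-5−1/6·210/47=-270/47
M: M0=0, M1=-270/47, M2=210/47, M3=0
seg 0: a=-1, c=M0/2=0, d=(M1−M0)/(6·2)=-45/94, b=Δ0−h0·(2M0+M1)/6=137/47
seg 1: a=1, c=M1/2=-135/47, d=(M2−M1)/(6·1)=80/47, b=Δ1−h1·(2M1+M2)/6=-133/47
seg 2: a=-3, c=M2/2=105/47, d=(M3−M2)/(6·3)=-35/141, b=Δ2−h2·(2M2+M3)/6=-163/47
t_q=1 → seg 0, τ=1; S=-1+137/47·τ+0·τ²+-45/94·τ³=135/94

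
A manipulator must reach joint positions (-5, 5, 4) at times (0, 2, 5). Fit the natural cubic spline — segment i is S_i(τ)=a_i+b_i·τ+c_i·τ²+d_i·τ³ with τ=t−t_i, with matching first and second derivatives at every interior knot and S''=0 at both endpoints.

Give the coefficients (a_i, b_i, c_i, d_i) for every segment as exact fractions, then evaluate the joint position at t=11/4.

Δ: Δ0=5, Δ1=-1/3
row 1: diag=10, rhs=-32; c'=3/10, d'=-16/5
back: M1=-16/5
M: M0=0, M1=-16/5, M2=0
seg 0: a=-5, c=M0/2=0, d=(M1−M0)/(6·2)=-4/15, b=Δ0−h0·(2M0+M1)/6=91/15
seg 1: a=5, c=M1/2=-8/5, d=(M2−M1)/(6·3)=8/45, b=Δ1−h1·(2M1+M2)/6=43/15
t_q=11/4 → seg 1, τ=3/4; S=5+43/15·τ+-8/5·τ²+8/45·τ³=253/40

  seg 0: a=-5 b=91/15 c=0 d=-4/15
  seg 1: a=5 b=43/15 c=-8/5 d=8/45
S(11/4) = 253/40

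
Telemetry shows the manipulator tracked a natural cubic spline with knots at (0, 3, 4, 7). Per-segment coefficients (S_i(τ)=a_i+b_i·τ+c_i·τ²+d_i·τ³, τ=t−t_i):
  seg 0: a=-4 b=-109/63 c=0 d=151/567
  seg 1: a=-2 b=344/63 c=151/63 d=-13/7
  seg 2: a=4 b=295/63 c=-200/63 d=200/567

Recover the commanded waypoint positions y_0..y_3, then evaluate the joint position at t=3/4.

y_0=-4 y_1=-2 y_2=4 y_3=-1
S(3/4) = -2323/448

y_0 = S_0(0) = a_0 = -4
y_1 = S_1(0) = a_1 = -2
y_2 = S_2(0) = a_2 = 4
y_3 = S_2(3) = -1
t_q=3/4 is in segment 0 (τ=3/4); S_0(τ)=-2323/448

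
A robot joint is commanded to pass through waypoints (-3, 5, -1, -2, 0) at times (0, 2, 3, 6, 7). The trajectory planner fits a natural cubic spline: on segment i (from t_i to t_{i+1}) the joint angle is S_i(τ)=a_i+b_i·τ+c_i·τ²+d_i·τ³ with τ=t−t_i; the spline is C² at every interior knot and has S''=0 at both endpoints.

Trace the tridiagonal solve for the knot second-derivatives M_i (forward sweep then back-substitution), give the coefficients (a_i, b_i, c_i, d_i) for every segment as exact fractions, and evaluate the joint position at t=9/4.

Δ: Δ0=4, Δ1=-6, Δ2=-1/3, Δ3=2
row 1: diag=6, rhs=-60; c'=1/6, d'=-10
row 2: denom=8−1·1/6=47/6; d'=(34−1·-10)/(47/6)=264/47
row 3: denom=8−3·18/47=322/47; d'=(14−3·264/47)/(322/47)=-67/161
back: M3=-67/161
back: M2=264/47−18/47·-67/161=930/161
back: M1=-10−1/6·930/161=-1765/161
M: M0=0, M1=-1765/161, M2=930/161, M3=-67/161, M4=0
seg 0: a=-3, c=M0/2=0, d=(M1−M0)/(6·2)=-1765/1932, b=Δ0−h0·(2M0+M1)/6=3697/483
seg 1: a=5, c=M1/2=-1765/322, d=(M2−M1)/(6·1)=385/138, b=Δ1−h1·(2M1+M2)/6=-1598/483
seg 2: a=-1, c=M2/2=465/161, d=(M3−M2)/(6·3)=-997/2898, b=Δ2−h2·(2M2+M3)/6=-5701/966
seg 3: a=-2, c=M3/2=-67/322, d=(M4−M3)/(6·1)=67/966, b=Δ3−h3·(2M3+M4)/6=1033/483
t_q=9/4 → seg 1, τ=1/4; S=5+-1598/483·τ+-1765/322·τ²+385/138·τ³=3471/896

  seg 0: a=-3 b=3697/483 c=0 d=-1765/1932
  seg 1: a=5 b=-1598/483 c=-1765/322 d=385/138
  seg 2: a=-1 b=-5701/966 c=465/161 d=-997/2898
  seg 3: a=-2 b=1033/483 c=-67/322 d=67/966
S(9/4) = 3471/896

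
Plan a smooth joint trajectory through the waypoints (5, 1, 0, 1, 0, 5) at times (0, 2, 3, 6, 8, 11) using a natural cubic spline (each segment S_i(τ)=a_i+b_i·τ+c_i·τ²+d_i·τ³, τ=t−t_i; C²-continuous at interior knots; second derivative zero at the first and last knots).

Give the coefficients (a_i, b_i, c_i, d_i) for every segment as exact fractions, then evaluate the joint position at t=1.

  seg 0: a=5 b=-2242/993 c=0 d=64/993
  seg 1: a=1 b=-1474/993 c=128/331 d=97/993
  seg 2: a=0 b=-415/993 c=225/331 d=-1279/8937
  seg 3: a=1 b=-202/993 c=-604/993 d=609/2648
  seg 4: a=0 b=245/1986 c=3065/3972 d=-3065/35748
S(1) = 929/331

Δ: Δ0=-2, Δ1=-1, Δ2=1/3, Δ3=-1/2, Δ4=5/3
row 1: diag=6, rhs=6; c'=1/6, d'=1
row 2: denom=8−1·1/6=47/6; d'=(8−1·1)/(47/6)=42/47
row 3: denom=10−3·18/47=416/47; d'=(-5−3·42/47)/(416/47)=-361/416
row 4: denom=10−2·47/208=993/104; d'=(13−2·-361/416)/(993/104)=3065/1986
back: M4=3065/1986
back: M3=-361/416−47/208·3065/1986=-1208/993
back: M2=42/47−18/47·-1208/993=450/331
back: M1=1−1/6·450/331=256/331
M: M0=0, M1=256/331, M2=450/331, M3=-1208/993, M4=3065/1986, M5=0
seg 0: a=5, c=M0/2=0, d=(M1−M0)/(6·2)=64/993, b=Δ0−h0·(2M0+M1)/6=-2242/993
seg 1: a=1, c=M1/2=128/331, d=(M2−M1)/(6·1)=97/993, b=Δ1−h1·(2M1+M2)/6=-1474/993
seg 2: a=0, c=M2/2=225/331, d=(M3−M2)/(6·3)=-1279/8937, b=Δ2−h2·(2M2+M3)/6=-415/993
seg 3: a=1, c=M3/2=-604/993, d=(M4−M3)/(6·2)=609/2648, b=Δ3−h3·(2M3+M4)/6=-202/993
seg 4: a=0, c=M4/2=3065/3972, d=(M5−M4)/(6·3)=-3065/35748, b=Δ4−h4·(2M4+M5)/6=245/1986
t_q=1 → seg 0, τ=1; S=5+-2242/993·τ+0·τ²+64/993·τ³=929/331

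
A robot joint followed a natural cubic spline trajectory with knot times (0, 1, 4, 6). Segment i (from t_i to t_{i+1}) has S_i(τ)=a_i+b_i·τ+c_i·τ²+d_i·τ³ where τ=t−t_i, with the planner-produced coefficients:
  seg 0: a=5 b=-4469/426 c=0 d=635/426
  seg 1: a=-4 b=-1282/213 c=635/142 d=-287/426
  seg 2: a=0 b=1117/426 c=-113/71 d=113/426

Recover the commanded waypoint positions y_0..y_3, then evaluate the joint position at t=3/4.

y_0 = S_0(0) = a_0 = 5
y_1 = S_1(0) = a_1 = -4
y_2 = S_2(0) = a_2 = 0
y_3 = S_2(2) = 1
t_q=3/4 is in segment 0 (τ=3/4); S_0(τ)=-20349/9088

y_0=5 y_1=-4 y_2=0 y_3=1
S(3/4) = -20349/9088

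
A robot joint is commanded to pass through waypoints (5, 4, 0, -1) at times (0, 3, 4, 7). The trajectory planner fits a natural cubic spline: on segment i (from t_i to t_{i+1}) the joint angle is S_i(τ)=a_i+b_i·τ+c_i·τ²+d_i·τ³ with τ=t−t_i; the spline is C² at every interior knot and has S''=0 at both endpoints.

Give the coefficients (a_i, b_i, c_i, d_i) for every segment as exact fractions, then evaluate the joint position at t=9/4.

  seg 0: a=5 b=26/21 c=0 d=-11/63
  seg 1: a=4 b=-73/21 c=-11/7 d=22/21
  seg 2: a=0 b=-73/21 c=11/7 d=-11/63
S(9/4) = 371/64

Δ: Δ0=-1/3, Δ1=-4, Δ2=-1/3
row 1: diag=8, rhs=-22; c'=1/8, d'=-11/4
row 2: denom=8−1·1/8=63/8; d'=(22−1·-11/4)/(63/8)=22/7
back: M2=22/7
back: M1=-11/4−1/8·22/7=-22/7
M: M0=0, M1=-22/7, M2=22/7, M3=0
seg 0: a=5, c=M0/2=0, d=(M1−M0)/(6·3)=-11/63, b=Δ0−h0·(2M0+M1)/6=26/21
seg 1: a=4, c=M1/2=-11/7, d=(M2−M1)/(6·1)=22/21, b=Δ1−h1·(2M1+M2)/6=-73/21
seg 2: a=0, c=M2/2=11/7, d=(M3−M2)/(6·3)=-11/63, b=Δ2−h2·(2M2+M3)/6=-73/21
t_q=9/4 → seg 0, τ=9/4; S=5+26/21·τ+0·τ²+-11/63·τ³=371/64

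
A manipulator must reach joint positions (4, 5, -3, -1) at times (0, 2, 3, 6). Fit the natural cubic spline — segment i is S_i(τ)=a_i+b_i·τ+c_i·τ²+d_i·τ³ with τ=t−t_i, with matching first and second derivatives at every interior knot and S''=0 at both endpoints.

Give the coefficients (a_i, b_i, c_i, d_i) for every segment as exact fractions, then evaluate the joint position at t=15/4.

Δ: Δ0=1/2, Δ1=-8, Δ2=2/3
row 1: diag=6, rhs=-51; c'=1/6, d'=-17/2
row 2: denom=8−1·1/6=47/6; d'=(52−1·-17/2)/(47/6)=363/47
back: M2=363/47
back: M1=-17/2−1/6·363/47=-460/47
M: M0=0, M1=-460/47, M2=363/47, M3=0
seg 0: a=4, c=M0/2=0, d=(M1−M0)/(6·2)=-115/141, b=Δ0−h0·(2M0+M1)/6=1061/282
seg 1: a=5, c=M1/2=-230/47, d=(M2−M1)/(6·1)=823/282, b=Δ1−h1·(2M1+M2)/6=-1699/282
seg 2: a=-3, c=M2/2=363/94, d=(M3−M2)/(6·3)=-121/282, b=Δ2−h2·(2M2+M3)/6=-995/141
t_q=15/4 → seg 2, τ=3/4; S=-3+-995/141·τ+363/94·τ²+-121/282·τ³=-37909/6016

  seg 0: a=4 b=1061/282 c=0 d=-115/141
  seg 1: a=5 b=-1699/282 c=-230/47 d=823/282
  seg 2: a=-3 b=-995/141 c=363/94 d=-121/282
S(15/4) = -37909/6016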